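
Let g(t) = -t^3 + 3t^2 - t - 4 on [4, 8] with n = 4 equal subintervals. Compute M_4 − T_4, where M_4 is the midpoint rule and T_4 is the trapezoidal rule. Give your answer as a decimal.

15

M_4 = -547.
T_4 = -562.
M_4 − T_4 = 15.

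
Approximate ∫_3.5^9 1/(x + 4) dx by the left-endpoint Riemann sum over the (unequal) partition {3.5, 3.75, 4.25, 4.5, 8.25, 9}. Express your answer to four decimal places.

0.6306

Subinterval widths: 0.25, 0.5, 0.25, 3.75, 0.75.
Left endpoints: 3.5, 3.75, 4.25, 4.5, 8.25.
f(3.5) = 2/15, f(3.75) = 4/31, f(4.25) = 4/33, f(4.5) = 2/17, f(8.25) = 4/49.
Sum = Σ Δx_i · f(x_i).
Sum ≈ 0.6306.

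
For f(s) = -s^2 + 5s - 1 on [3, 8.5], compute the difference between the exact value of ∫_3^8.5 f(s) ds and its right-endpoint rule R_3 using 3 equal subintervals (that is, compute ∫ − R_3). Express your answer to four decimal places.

Exact integral: ∫_3^8.5 f(s) ds ≈ -43.083333.
R_3 ≈ -78.935185.
Error ≈ -43.083333 − (-78.935185) ≈ 35.8519.

35.8519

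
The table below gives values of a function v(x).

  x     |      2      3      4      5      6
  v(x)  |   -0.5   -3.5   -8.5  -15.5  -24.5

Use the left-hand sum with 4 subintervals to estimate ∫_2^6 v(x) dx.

Δx = 1.
Sum = 1·[(-0.5) + (-3.5) + (-8.5) + (-15.5)] = -28.

-28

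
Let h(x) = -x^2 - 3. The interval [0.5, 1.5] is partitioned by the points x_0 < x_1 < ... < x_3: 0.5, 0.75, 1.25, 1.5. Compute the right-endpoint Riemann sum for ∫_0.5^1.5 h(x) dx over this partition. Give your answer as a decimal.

Subinterval widths: 0.25, 0.5, 0.25.
Right endpoints: 0.75, 1.25, 1.5.
h(0.75) = -3.5625, h(1.25) = -4.5625, h(1.5) = -5.25.
Sum = Σ Δx_i · h(x_i).
Sum = -4.484375.

-4.484375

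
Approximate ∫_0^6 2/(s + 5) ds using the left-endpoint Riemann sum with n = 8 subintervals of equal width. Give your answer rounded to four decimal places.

1.6617

Δs = (6 − 0)/8 = 0.75.
Left endpoints: 0, 0.75, 1.5, 2.25, 3, 3.75, 4.5, 5.25.
f(0) = 0.4, f(0.75) = 8/23, f(1.5) = 4/13, f(2.25) = 8/29, f(3) = 0.25, f(3.75) = 8/35, f(4.5) = 4/19, f(5.25) = 8/41.
Sum = Δs · [f(0) + f(0.75) + f(1.5) + ...].
Sum ≈ 1.6617.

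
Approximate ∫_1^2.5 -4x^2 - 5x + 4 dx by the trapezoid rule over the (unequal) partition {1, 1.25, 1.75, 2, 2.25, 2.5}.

-26.75

Subinterval widths: 0.25, 0.5, 0.25, 0.25, 0.25.
f(1) = -5, f(1.25) = -8.5, f(1.75) = -17, f(2) = -22, f(2.25) = -27.5, f(2.5) = -33.5.
On each subinterval the trapezoid contributes (Δx_i/2)·[f(x_{i-1}) + f(x_i)].
Sum = -26.75.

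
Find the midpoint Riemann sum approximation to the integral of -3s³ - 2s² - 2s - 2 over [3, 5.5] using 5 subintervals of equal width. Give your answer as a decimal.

-742.6171875

Δs = (5.5 − 3)/5 = 0.5.
Midpoints: 3.25, 3.75, 4.25, 4.75, 5.25.
f(3.25) = -132.609375, f(3.75) = -195.828125, f(4.25) = -276.921875, f(4.75) = -378.140625, f(5.25) = -501.734375.
Sum = Δs · [f(3.25) + f(3.75) + f(4.25) + f(4.75) + f(5.25)].
Sum = -742.6171875.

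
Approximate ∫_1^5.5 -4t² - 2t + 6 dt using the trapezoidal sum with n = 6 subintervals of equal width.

Δt = (5.5 − 1)/6 = 0.75.
f(1) = 0, f(1.75) = -9.75, f(2.5) = -24, f(3.25) = -42.75, f(4) = -66, f(4.75) = -93.75, f(5.5) = -126.
T_6 = (Δt/2)·[f(t_0) + 2f(t_1) + ... + 2f(t_{5}) + f(t_6)].
Sum = -224.4375.

-224.4375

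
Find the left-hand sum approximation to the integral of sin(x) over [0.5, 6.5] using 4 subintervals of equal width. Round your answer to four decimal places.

Δx = (6.5 − 0.5)/4 = 1.5.
Left endpoints: 0.5, 2, 3.5, 5.
f(0.5) ≈ 0.4794, f(2) ≈ 0.9093, f(3.5) ≈ -0.3508, f(5) ≈ -0.9589.
Sum = Δx · [f(0.5) + f(2) + f(3.5) + f(5)].
Sum ≈ 0.1185.

0.1185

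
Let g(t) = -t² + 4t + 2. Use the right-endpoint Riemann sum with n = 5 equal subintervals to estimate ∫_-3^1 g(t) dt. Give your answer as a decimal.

-8.16

Δt = (1 − (-3))/5 = 0.8.
Right endpoints: -2.2, -1.4, -0.6, 0.2, 1.
g(-2.2) = -11.64, g(-1.4) = -5.56, g(-0.6) = -0.76, g(0.2) = 2.76, g(1) = 5.
Sum = Δt · [g(-2.2) + g(-1.4) + g(-0.6) + g(0.2) + g(1)].
Sum = -8.16.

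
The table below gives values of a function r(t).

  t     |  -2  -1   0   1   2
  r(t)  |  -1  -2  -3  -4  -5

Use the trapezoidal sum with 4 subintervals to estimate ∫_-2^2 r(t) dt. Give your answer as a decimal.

Δt = 1.
T_4 = (1/2)·[(-1) + 2·(-2) + 2·(-3) + 2·(-4) + (-5)] = -12.

-12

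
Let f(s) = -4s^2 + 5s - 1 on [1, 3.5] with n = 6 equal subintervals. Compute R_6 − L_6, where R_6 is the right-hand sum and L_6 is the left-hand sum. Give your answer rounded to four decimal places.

R_6 ≈ -37.268519.
L_6 ≈ -23.726852.
R_6 − L_6 ≈ -13.5417.

-13.5417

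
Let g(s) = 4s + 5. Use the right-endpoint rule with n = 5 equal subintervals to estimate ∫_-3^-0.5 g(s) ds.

-2.5

Δs = (-0.5 − (-3))/5 = 0.5.
Right endpoints: -2.5, -2, -1.5, -1, -0.5.
g(-2.5) = -5, g(-2) = -3, g(-1.5) = -1, g(-1) = 1, g(-0.5) = 3.
Sum = Δs · [g(-2.5) + g(-2) + g(-1.5) + g(-1) + g(-0.5)].
Sum = -2.5.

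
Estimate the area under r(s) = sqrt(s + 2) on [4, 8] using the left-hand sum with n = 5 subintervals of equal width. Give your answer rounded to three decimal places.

Δs = (8 − 4)/5 = 0.8.
Left endpoints: 4, 4.8, 5.6, 6.4, 7.2.
r(4) ≈ 2.449, r(4.8) ≈ 2.608, r(5.6) ≈ 2.757, r(6.4) ≈ 2.898, r(7.2) ≈ 3.033.
Sum = Δs · [r(4) + r(4.8) + r(5.6) + r(6.4) + r(7.2)].
Sum ≈ 10.996.

10.996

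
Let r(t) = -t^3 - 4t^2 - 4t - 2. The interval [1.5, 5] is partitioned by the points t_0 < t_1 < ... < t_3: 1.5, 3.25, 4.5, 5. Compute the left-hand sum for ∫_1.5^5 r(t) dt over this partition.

Subinterval widths: 1.75, 1.25, 0.5.
Left endpoints: 1.5, 3.25, 4.5.
r(1.5) = -20.375, r(3.25) = -91.578125, r(4.5) = -192.125.
Sum = Σ Δt_i · r(t_i).
Sum = -246.19140625.

-246.19140625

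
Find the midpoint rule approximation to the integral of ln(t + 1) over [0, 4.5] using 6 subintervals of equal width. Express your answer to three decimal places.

Δt = (4.5 − 0)/6 = 0.75.
Midpoints: 0.375, 1.125, 1.875, 2.625, 3.375, 4.125.
f(0.375) ≈ 0.318, f(1.125) ≈ 0.754, f(1.875) ≈ 1.056, f(2.625) ≈ 1.288, f(3.375) ≈ 1.476, f(4.125) ≈ 1.634.
Sum = Δt · [f(0.375) + f(1.125) + f(1.875) + ...].
Sum ≈ 4.895.

4.895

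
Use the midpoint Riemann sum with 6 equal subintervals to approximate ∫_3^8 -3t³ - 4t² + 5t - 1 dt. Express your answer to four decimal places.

Δt = (8 − 3)/6 = 5/6.
Midpoints: 41/12, 4.25, 61/12, 71/12, 6.75, 91/12.
f(41/12) = -150.265625, f(4.25) = -282.296875, f(61/12) = -272453/576, f(71/12) = -140701/192, f(6.75) = -1072.140625, f(91/12) = -864803/576.
Sum = Δt · [f(41/12) + f(4.25) + f(61/12) + ...].
Sum ≈ -3509.9363.

-3509.9363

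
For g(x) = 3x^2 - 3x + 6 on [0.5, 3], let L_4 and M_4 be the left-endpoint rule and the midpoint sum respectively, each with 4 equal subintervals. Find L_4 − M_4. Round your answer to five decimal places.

L_4 = 23.37890625.
M_4 ≈ 28.5058594.
L_4 − M_4 ≈ -5.12695.

-5.12695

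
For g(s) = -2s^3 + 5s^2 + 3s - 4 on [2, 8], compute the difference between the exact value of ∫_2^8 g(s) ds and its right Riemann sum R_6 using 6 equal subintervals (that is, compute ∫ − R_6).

370

Exact integral: ∫_2^8 g(s) ds = -1134.
R_6 = -1504.
Error = -1134 − (-1504) = 370.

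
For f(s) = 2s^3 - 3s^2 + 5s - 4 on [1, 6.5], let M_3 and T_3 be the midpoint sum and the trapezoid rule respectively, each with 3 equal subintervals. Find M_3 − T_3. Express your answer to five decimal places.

M_3 ≈ 669.4913194.
T_3 ≈ 759.6111111.
M_3 − T_3 ≈ -90.11979.

-90.11979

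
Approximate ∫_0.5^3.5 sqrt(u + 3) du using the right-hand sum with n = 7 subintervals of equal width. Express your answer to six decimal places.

6.826952

Δu = (3.5 − 0.5)/7 = 3/7.
Right endpoints: 13/14, 19/14, 25/14, 31/14, 37/14, 43/14, 3.5.
f(13/14) ≈ 1.982062, f(19/14) ≈ 2.087377, f(25/14) ≈ 2.187628, f(31/14) ≈ 2.283481, f(37/14) ≈ 2.375470, f(43/14) ≈ 2.464027, f(3.5) ≈ 2.549510.
Sum = Δu · [f(13/14) + f(19/14) + f(25/14) + ...].
Sum ≈ 6.826952.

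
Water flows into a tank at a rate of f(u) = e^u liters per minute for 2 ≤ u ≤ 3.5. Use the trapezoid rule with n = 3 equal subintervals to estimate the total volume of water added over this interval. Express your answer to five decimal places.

Δu = (3.5 − 2)/3 = 0.5.
f(2) ≈ 7.38906, f(2.5) ≈ 12.18249, f(3) ≈ 20.08554, f(3.5) ≈ 33.11545.
T_3 = (Δu/2)·[f(u_0) + 2f(u_1) + 2f(u_2) + f(u_3)].
Sum ≈ 26.26014.

26.26014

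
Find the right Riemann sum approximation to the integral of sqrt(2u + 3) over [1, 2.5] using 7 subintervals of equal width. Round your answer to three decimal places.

3.879

Δu = (2.5 − 1)/7 = 3/14.
Right endpoints: 17/14, 10/7, 23/14, 13/7, 29/14, 16/7, 2.5.
f(17/14) ≈ 2.330, f(10/7) ≈ 2.420, f(23/14) ≈ 2.507, f(13/7) ≈ 2.591, f(29/14) ≈ 2.673, f(16/7) ≈ 2.752, f(2.5) ≈ 2.828.
Sum = Δu · [f(17/14) + f(10/7) + f(23/14) + ...].
Sum ≈ 3.879.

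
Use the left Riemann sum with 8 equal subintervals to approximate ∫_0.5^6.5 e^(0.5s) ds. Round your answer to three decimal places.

40.396

Δs = (6.5 − 0.5)/8 = 0.75.
Left endpoints: 0.5, 1.25, 2, 2.75, 3.5, 4.25, 5, 5.75.
f(0.5) ≈ 1.284, f(1.25) ≈ 1.868, f(2) ≈ 2.718, f(2.75) ≈ 3.955, f(3.5) ≈ 5.755, f(4.25) ≈ 8.373, f(5) ≈ 12.182, f(5.75) ≈ 17.725.
Sum = Δs · [f(0.5) + f(1.25) + f(2) + ...].
Sum ≈ 40.396.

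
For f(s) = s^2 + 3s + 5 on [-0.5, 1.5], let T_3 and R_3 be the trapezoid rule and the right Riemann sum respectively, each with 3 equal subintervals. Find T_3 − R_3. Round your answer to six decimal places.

T_3 ≈ 14.31481481.
R_3 ≈ 16.98148148.
T_3 − R_3 ≈ -2.666667.

-2.666667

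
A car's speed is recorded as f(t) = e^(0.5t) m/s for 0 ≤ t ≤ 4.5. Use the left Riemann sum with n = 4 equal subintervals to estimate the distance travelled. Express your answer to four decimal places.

12.6464

Δt = (4.5 − 0)/4 = 1.125.
Left endpoints: 0, 1.125, 2.25, 3.375.
f(0) ≈ 1.0000, f(1.125) ≈ 1.7551, f(2.25) ≈ 3.0802, f(3.375) ≈ 5.4059.
Sum = Δt · [f(0) + f(1.125) + f(2.25) + f(3.375)].
Sum ≈ 12.6464.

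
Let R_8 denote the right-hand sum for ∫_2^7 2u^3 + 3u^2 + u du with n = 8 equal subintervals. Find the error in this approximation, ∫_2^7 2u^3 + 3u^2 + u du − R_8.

Exact integral: ∫_2^7 f(u) du = 1550.
R_8 = 1812.890625.
Error = 1550 − 1812.890625 = -262.890625.

-262.890625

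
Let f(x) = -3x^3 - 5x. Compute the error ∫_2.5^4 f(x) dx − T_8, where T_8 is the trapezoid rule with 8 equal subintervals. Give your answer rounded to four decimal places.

0.2571

Exact integral: ∫_2.5^4 f(x) dx = -187.078125.
T_8 ≈ -187.335205.
Error ≈ -187.078125 − (-187.335205) ≈ 0.2571.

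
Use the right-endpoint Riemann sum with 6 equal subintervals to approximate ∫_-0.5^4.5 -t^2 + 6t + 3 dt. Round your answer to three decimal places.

48.171

Δt = (4.5 − (-0.5))/6 = 5/6.
Right endpoints: 1/3, 7/6, 2, 17/6, 11/3, 4.5.
f(1/3) = 44/9, f(7/6) = 311/36, f(2) = 11, f(17/6) = 431/36, f(11/3) = 104/9, f(4.5) = 9.75.
Sum = Δt · [f(1/3) + f(7/6) + f(2) + ...].
Sum ≈ 48.171.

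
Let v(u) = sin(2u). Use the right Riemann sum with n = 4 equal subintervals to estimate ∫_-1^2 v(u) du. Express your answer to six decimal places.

Δu = (2 − (-1))/4 = 0.75.
Right endpoints: -0.25, 0.5, 1.25, 2.
v(-0.25) ≈ -0.479426, v(0.5) ≈ 0.841471, v(1.25) ≈ 0.598472, v(2) ≈ -0.756802.
Sum = Δu · [v(-0.25) + v(0.5) + v(1.25) + v(2)].
Sum ≈ 0.152786.

0.152786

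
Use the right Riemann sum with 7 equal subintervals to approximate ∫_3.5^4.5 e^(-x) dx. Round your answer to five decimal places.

0.01776

Δx = (4.5 − 3.5)/7 = 1/7.
Right endpoints: 51/14, 53/14, 55/14, 57/14, 59/14, 61/14, 4.5.
f(51/14) ≈ 0.02618, f(53/14) ≈ 0.02269, f(55/14) ≈ 0.01967, f(57/14) ≈ 0.01705, f(59/14) ≈ 0.01478, f(61/14) ≈ 0.01281, f(4.5) ≈ 0.01111.
Sum = Δx · [f(51/14) + f(53/14) + f(55/14) + ...].
Sum ≈ 0.01776.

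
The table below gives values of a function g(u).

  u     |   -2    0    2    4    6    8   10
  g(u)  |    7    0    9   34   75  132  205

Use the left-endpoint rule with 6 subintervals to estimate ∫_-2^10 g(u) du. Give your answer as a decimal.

514

Δu = 2.
Sum = 2·[7 + 0 + 9 + 34 + 75 + 132] = 514.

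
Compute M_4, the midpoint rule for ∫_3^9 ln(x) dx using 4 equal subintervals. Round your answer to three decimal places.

10.500

Δx = (9 − 3)/4 = 1.5.
Midpoints: 3.75, 5.25, 6.75, 8.25.
f(3.75) ≈ 1.322, f(5.25) ≈ 1.658, f(6.75) ≈ 1.910, f(8.25) ≈ 2.110.
Sum = Δx · [f(3.75) + f(5.25) + f(6.75) + f(8.25)].
Sum ≈ 10.500.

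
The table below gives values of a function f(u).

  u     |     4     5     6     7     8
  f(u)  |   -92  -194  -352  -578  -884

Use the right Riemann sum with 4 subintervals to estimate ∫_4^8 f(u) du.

Δu = 1.
Sum = 1·[(-194) + (-352) + (-578) + (-884)] = -2008.

-2008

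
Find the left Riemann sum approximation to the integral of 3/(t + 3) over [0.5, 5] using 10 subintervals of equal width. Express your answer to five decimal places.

2.59185

Δt = (5 − 0.5)/10 = 0.45.
Left endpoints: 0.5, 0.95, 1.4, 1.85, 2.3, 2.75, 3.2, 3.65, 4.1, 4.55.
f(0.5) = 6/7, f(0.95) = 60/79, f(1.4) = 15/22, f(1.85) = 60/97, f(2.3) = 30/53, f(2.75) = 12/23, f(3.2) = 15/31, f(3.65) = 60/133, f(4.1) = 30/71, f(4.55) = 60/151.
Sum = Δt · [f(0.5) + f(0.95) + f(1.4) + ...].
Sum ≈ 2.59185.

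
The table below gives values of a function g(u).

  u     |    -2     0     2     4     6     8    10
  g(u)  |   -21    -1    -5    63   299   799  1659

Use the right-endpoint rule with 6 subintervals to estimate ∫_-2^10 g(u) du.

Δu = 2.
Sum = 2·[(-1) + (-5) + 63 + 299 + 799 + 1659] = 5628.

5628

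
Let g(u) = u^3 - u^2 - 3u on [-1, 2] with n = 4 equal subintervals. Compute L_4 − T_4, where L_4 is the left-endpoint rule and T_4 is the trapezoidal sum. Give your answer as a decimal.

L_4 = -2.484375.
T_4 = -3.609375.
L_4 − T_4 = 1.125.

1.125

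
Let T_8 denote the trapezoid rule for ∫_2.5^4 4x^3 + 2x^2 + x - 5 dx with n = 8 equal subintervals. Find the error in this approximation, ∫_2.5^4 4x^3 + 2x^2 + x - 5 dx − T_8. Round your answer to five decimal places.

Exact integral: ∫_2.5^4 f(x) dx = 246.5625.
T_8 ≈ 246.9228516.
Error ≈ 246.5625 − 246.9228516 ≈ -0.36035.

-0.36035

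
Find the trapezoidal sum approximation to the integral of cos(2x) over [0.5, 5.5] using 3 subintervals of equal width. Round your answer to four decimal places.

Δx = (5.5 − 0.5)/3 = 5/3.
f(0.5) ≈ 0.5403, f(13/6) ≈ -0.3700, f(23/6) ≈ 0.1862, f(5.5) ≈ 0.0044.
T_3 = (Δx/2)·[f(x_0) + 2f(x_1) + 2f(x_2) + f(x_3)].
Sum ≈ 0.1476.

0.1476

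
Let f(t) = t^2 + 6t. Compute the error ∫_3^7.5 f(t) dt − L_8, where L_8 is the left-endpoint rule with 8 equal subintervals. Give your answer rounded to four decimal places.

Exact integral: ∫_3^7.5 f(t) dt = 273.375.
L_8 ≈ 252.729492.
Error ≈ 273.375 − 252.729492 ≈ 20.6455.

20.6455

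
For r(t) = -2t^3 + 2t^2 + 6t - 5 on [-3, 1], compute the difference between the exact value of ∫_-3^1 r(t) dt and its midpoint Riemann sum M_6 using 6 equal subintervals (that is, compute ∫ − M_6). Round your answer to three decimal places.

Exact integral: ∫_-3^1 r(t) dt ≈ 14.66667.
M_6 ≈ 13.48148.
Error ≈ 14.66667 − 13.48148 ≈ 1.185.

1.185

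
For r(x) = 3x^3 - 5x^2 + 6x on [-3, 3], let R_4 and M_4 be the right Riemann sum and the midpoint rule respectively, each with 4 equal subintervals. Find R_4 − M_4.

131.625

R_4 = 47.25.
M_4 = -84.375.
R_4 − M_4 = 131.625.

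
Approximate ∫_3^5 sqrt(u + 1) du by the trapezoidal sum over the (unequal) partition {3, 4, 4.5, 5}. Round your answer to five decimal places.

Subinterval widths: 1, 0.5, 0.5.
f(3) ≈ 2.00000, f(4) ≈ 2.23607, f(4.5) ≈ 2.34521, f(5) ≈ 2.44949.
On each subinterval the trapezoid contributes (Δu_i/2)·[f(u_{i-1}) + f(u_i)].
Sum ≈ 4.46203.

4.46203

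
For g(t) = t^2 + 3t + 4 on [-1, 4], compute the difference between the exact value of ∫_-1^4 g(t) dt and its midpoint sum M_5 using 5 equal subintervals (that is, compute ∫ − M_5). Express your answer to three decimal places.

Exact integral: ∫_-1^4 g(t) dt ≈ 64.16667.
M_5 = 63.75.
Error ≈ 64.16667 − 63.75 ≈ 0.417.

0.417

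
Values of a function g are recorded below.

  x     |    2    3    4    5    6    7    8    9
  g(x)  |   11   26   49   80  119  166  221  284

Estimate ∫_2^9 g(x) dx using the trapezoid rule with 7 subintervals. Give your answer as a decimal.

Δx = 1.
T_7 = (1/2)·[11 + 2·26 + 2·49 + 2·80 + 2·119 + 2·166 + 2·221 + 284] = 808.5.

808.5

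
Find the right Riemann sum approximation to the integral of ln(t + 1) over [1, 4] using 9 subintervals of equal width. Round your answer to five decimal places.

3.81084

Δt = (4 − 1)/9 = 1/3.
Right endpoints: 4/3, 5/3, 2, 7/3, 8/3, 3, 10/3, 11/3, 4.
f(4/3) ≈ 0.84730, f(5/3) ≈ 0.98083, f(2) ≈ 1.09861, f(7/3) ≈ 1.20397, f(8/3) ≈ 1.29928, f(3) ≈ 1.38629, f(10/3) ≈ 1.46634, f(11/3) ≈ 1.54045, f(4) ≈ 1.60944.
Sum = Δt · [f(4/3) + f(5/3) + f(2) + ...].
Sum ≈ 3.81084.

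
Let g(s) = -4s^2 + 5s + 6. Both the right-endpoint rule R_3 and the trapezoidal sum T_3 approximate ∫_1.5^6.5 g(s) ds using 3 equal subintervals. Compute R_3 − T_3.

R_3 ≈ -353.42593.
T_3 ≈ -240.92593.
R_3 − T_3 = -112.5.

-112.5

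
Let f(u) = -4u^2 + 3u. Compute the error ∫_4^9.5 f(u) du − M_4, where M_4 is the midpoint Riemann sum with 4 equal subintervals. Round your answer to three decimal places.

Exact integral: ∫_4^9.5 f(u) du ≈ -946.45833.
M_4 = -942.9921875.
Error ≈ -946.45833 − (-942.9921875) ≈ -3.466.

-3.466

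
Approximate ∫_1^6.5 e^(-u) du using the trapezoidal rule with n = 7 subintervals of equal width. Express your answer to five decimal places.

Δu = (6.5 − 1)/7 = 11/14.
f(1) ≈ 0.36788, f(25/14) ≈ 0.16768, f(18/7) ≈ 0.07643, f(47/14) ≈ 0.03483, f(29/7) ≈ 0.01588, f(69/14) ≈ 0.00724, f(40/7) ≈ 0.00330, f(6.5) ≈ 0.00150.
T_7 = (Δu/2)·[f(u_0) + 2f(u_1) + ... + 2f(u_{6}) + f(u_7)].
Sum ≈ 0.38503.

0.38503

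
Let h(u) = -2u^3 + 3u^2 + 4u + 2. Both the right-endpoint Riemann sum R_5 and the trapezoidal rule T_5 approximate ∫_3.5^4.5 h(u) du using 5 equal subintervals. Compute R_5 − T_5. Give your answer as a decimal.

R_5 = -70.74.
T_5 = -63.89.
R_5 − T_5 = -6.85.

-6.85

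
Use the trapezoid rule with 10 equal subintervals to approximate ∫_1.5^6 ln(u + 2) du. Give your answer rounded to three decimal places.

Δu = (6 − 1.5)/10 = 0.45.
f(1.5) ≈ 1.253, f(1.95) ≈ 1.374, f(2.4) ≈ 1.482, f(2.85) ≈ 1.579, f(3.3) ≈ 1.668, f(3.75) ≈ 1.749, f(4.2) ≈ 1.825, f(4.65) ≈ 1.895, f(5.1) ≈ 1.960, f(5.55) ≈ 2.022, f(6) ≈ 2.079.
T_10 = (Δu/2)·[f(u_0) + 2f(u_1) + ... + 2f(u_{9}) + f(u_10)].
Sum ≈ 7.748.

7.748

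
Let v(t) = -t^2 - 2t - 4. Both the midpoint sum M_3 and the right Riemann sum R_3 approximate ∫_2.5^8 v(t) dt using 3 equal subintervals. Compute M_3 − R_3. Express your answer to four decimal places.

67.6424

M_3 ≈ -243.667824.
R_3 ≈ -311.310185.
M_3 − R_3 ≈ 67.6424.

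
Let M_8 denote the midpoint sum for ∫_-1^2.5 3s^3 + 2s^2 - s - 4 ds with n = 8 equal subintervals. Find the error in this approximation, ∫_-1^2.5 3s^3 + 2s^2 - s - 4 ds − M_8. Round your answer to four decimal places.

0.4885

Exact integral: ∫_-1^2.5 f(s) ds ≈ 23.005208.
M_8 ≈ 22.516724.
Error ≈ 23.005208 − 22.516724 ≈ 0.4885.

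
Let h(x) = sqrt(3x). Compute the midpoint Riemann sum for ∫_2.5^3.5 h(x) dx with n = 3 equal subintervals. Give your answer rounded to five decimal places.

2.99690

Δx = (3.5 − 2.5)/3 = 1/3.
Midpoints: 8/3, 3, 10/3.
h(8/3) ≈ 2.82843, h(3) ≈ 3.00000, h(10/3) ≈ 3.16228.
Sum = Δx · [h(8/3) + h(3) + h(10/3)].
Sum ≈ 2.99690.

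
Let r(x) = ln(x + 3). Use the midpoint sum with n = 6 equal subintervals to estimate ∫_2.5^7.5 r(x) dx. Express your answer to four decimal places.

10.3158

Δx = (7.5 − 2.5)/6 = 5/6.
Midpoints: 35/12, 3.75, 55/12, 65/12, 6.25, 85/12.
r(35/12) ≈ 1.7778, r(3.75) ≈ 1.9095, r(55/12) ≈ 2.0260, r(65/12) ≈ 2.1302, r(6.25) ≈ 2.2246, r(85/12) ≈ 2.3109.
Sum = Δx · [r(35/12) + r(3.75) + r(55/12) + ...].
Sum ≈ 10.3158.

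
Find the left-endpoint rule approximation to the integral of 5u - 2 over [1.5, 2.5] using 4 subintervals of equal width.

7.375

Δu = (2.5 − 1.5)/4 = 0.25.
Left endpoints: 1.5, 1.75, 2, 2.25.
f(1.5) = 5.5, f(1.75) = 6.75, f(2) = 8, f(2.25) = 9.25.
Sum = Δu · [f(1.5) + f(1.75) + f(2) + f(2.25)].
Sum = 7.375.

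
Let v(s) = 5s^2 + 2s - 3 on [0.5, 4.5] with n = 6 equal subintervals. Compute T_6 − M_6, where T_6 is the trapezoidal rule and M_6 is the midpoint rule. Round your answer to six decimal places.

T_6 ≈ 161.14814815.
M_6 ≈ 158.92592593.
T_6 − M_6 ≈ 2.222222.

2.222222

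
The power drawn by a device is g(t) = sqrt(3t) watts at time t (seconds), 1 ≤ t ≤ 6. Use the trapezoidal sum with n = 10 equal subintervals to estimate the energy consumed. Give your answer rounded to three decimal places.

Δt = (6 − 1)/10 = 0.5.
g(1) ≈ 1.732, g(1.5) ≈ 2.121, g(2) ≈ 2.449, g(2.5) ≈ 2.739, g(3) ≈ 3.000, g(3.5) ≈ 3.240, g(4) ≈ 3.464, g(4.5) ≈ 3.674, g(5) ≈ 3.873, g(5.5) ≈ 4.062, g(6) ≈ 4.243.
T_10 = (Δt/2)·[g(t_0) + 2g(t_1) + ... + 2g(t_{9}) + g(t_10)].
Sum ≈ 15.805.

15.805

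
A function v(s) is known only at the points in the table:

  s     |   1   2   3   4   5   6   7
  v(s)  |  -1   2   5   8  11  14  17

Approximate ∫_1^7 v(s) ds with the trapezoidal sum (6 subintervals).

Δs = 1.
T_6 = (1/2)·[(-1) + 2·2 + 2·5 + 2·8 + 2·11 + 2·14 + 17] = 48.

48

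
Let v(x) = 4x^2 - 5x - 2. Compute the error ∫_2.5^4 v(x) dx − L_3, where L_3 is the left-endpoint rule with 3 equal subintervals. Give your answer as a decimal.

Exact integral: ∫_2.5^4 v(x) dx = 37.125.
L_3 = 29.5.
Error = 37.125 − 29.5 = 7.625.

7.625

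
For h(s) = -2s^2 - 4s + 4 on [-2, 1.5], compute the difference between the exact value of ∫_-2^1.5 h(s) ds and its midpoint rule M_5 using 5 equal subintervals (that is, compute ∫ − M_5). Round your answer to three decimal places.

-0.286

Exact integral: ∫_-2^1.5 h(s) ds ≈ 9.91667.
M_5 = 10.2025.
Error ≈ 9.91667 − 10.2025 ≈ -0.286.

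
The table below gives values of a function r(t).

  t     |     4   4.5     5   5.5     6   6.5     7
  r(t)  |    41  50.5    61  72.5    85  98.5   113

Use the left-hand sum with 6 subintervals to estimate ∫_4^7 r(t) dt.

Δt = 0.5.
Sum = 0.5·[41 + 50.5 + 61 + 72.5 + 85 + 98.5] = 204.25.

204.25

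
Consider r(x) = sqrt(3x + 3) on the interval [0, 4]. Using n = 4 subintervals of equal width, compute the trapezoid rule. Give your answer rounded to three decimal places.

11.716

Δx = (4 − 0)/4 = 1.
r(0) ≈ 1.732, r(1) ≈ 2.449, r(2) ≈ 3.000, r(3) ≈ 3.464, r(4) ≈ 3.873.
T_4 = (Δx/2)·[r(x_0) + 2r(x_1) + 2r(x_2) + 2r(x_3) + r(x_4)].
Sum ≈ 11.716.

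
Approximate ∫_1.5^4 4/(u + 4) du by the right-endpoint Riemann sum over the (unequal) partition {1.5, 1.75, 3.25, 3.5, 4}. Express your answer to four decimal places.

Subinterval widths: 0.25, 1.5, 0.25, 0.5.
Right endpoints: 1.75, 3.25, 3.5, 4.
f(1.75) = 16/23, f(3.25) = 16/29, f(3.5) = 8/15, f(4) = 0.5.
Sum = Σ Δu_i · f(u_i).
Sum ≈ 1.3848.

1.3848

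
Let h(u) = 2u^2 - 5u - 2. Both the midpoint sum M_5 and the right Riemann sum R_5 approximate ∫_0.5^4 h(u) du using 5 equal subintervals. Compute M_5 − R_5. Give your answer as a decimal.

-5.7575

M_5 = -4.0775.
R_5 = 1.68.
M_5 − R_5 = -5.7575.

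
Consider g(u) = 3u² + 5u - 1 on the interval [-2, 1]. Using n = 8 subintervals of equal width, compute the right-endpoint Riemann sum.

Δu = (1 − (-2))/8 = 0.375.
Right endpoints: -1.625, -1.25, -0.875, -0.5, -0.125, 0.25, 0.625, 1.
g(-1.625) = -1.203125, g(-1.25) = -2.5625, g(-0.875) = -3.078125, g(-0.5) = -2.75, g(-0.125) = -1.578125, g(0.25) = 0.4375, g(0.625) = 3.296875, g(1) = 7.
Sum = Δu · [g(-1.625) + g(-1.25) + g(-0.875) + ...].
Sum = -0.1640625.

-0.1640625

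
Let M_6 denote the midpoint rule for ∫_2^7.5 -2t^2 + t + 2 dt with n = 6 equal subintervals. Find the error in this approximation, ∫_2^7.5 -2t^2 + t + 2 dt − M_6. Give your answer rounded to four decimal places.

Exact integral: ∫_2^7.5 f(t) dt ≈ -238.791667.
M_6 ≈ -238.021412.
Error ≈ -238.791667 − (-238.021412) ≈ -0.7703.

-0.7703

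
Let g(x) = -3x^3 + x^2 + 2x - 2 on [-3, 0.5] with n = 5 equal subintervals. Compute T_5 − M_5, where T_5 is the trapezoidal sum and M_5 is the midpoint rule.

T_5 = 57.49625.
M_5 = 52.2440625.
T_5 − M_5 = 5.2521875.

5.2521875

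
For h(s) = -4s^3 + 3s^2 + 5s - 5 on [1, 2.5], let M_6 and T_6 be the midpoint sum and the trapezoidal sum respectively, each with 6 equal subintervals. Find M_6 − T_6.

M_6 = -17.671875.
T_6 = -18.09375.
M_6 − T_6 = 0.421875.

0.421875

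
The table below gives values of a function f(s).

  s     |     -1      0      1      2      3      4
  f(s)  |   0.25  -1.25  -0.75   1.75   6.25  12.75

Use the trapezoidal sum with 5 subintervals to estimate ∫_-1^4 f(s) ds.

Δs = 1.
T_5 = (1/2)·[0.25 + 2·(-1.25) + 2·(-0.75) + 2·1.75 + 2·6.25 + 12.75] = 12.5.

12.5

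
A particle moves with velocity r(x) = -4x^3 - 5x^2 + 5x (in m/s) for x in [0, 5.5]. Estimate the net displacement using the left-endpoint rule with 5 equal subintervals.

-724.79

Δx = (5.5 − 0)/5 = 1.1.
Left endpoints: 0, 1.1, 2.2, 3.3, 4.4.
r(0) = 0, r(1.1) = -5.874, r(2.2) = -55.792, r(3.3) = -181.698, r(4.4) = -415.536.
Sum = Δx · [r(0) + r(1.1) + r(2.2) + r(3.3) + r(4.4)].
Sum = -724.79.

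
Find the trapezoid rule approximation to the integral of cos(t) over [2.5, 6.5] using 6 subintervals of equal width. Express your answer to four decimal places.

-0.3690

Δt = (6.5 − 2.5)/6 = 2/3.
f(2.5) ≈ -0.8011, f(19/6) ≈ -0.9997, f(23/6) ≈ -0.7701, f(4.5) ≈ -0.2108, f(31/6) ≈ 0.4388, f(35/6) ≈ 0.9005, f(6.5) ≈ 0.9766.
T_6 = (Δt/2)·[f(t_0) + 2f(t_1) + ... + 2f(t_{5}) + f(t_6)].
Sum ≈ -0.3690.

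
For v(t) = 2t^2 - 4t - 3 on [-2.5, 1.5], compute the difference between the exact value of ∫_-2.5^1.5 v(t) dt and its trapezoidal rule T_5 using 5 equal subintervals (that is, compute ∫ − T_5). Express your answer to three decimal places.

Exact integral: ∫_-2.5^1.5 v(t) dt ≈ 8.66667.
T_5 = 9.52.
Error ≈ 8.66667 − 9.52 ≈ -0.853.

-0.853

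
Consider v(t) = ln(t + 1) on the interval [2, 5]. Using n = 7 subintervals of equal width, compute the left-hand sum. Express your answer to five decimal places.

Δt = (5 − 2)/7 = 3/7.
Left endpoints: 2, 17/7, 20/7, 23/7, 26/7, 29/7, 32/7.
v(2) ≈ 1.09861, v(17/7) ≈ 1.23214, v(20/7) ≈ 1.34993, v(23/7) ≈ 1.45529, v(26/7) ≈ 1.55060, v(29/7) ≈ 1.63761, v(32/7) ≈ 1.71765.
Sum = Δt · [v(2) + v(17/7) + v(20/7) + ...].
Sum ≈ 4.30364.

4.30364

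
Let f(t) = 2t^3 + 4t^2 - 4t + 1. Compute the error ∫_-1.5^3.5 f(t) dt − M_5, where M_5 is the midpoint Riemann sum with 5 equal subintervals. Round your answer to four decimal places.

4.1667

Exact integral: ∫_-1.5^3.5 f(t) dt ≈ 119.166667.
M_5 = 115.
Error ≈ 119.166667 − 115 ≈ 4.1667.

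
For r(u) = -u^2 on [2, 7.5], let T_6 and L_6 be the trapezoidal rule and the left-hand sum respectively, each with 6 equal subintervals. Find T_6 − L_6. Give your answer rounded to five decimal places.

-23.94792

T_6 ≈ -138.7285880.
L_6 ≈ -114.7806713.
T_6 − L_6 ≈ -23.94792.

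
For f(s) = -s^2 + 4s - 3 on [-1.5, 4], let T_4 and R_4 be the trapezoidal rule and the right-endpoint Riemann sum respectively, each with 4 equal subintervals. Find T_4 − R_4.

-5.671875

T_4 = -13.19140625.
R_4 = -7.51953125.
T_4 − R_4 = -5.671875.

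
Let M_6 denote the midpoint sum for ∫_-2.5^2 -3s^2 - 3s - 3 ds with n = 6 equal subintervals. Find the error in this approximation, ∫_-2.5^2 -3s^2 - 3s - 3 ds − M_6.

-0.6328125

Exact integral: ∫_-2.5^2 f(s) ds = -33.75.
M_6 = -33.1171875.
Error = -33.75 − (-33.1171875) = -0.6328125.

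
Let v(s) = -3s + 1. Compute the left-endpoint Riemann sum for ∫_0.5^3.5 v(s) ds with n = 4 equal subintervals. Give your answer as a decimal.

-11.625

Δs = (3.5 − 0.5)/4 = 0.75.
Left endpoints: 0.5, 1.25, 2, 2.75.
v(0.5) = -0.5, v(1.25) = -2.75, v(2) = -5, v(2.75) = -7.25.
Sum = Δs · [v(0.5) + v(1.25) + v(2) + v(2.75)].
Sum = -11.625.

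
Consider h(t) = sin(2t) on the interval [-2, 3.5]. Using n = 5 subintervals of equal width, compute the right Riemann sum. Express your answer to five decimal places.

-0.44892

Δt = (3.5 − (-2))/5 = 1.1.
Right endpoints: -0.9, 0.2, 1.3, 2.4, 3.5.
h(-0.9) ≈ -0.97385, h(0.2) ≈ 0.38942, h(1.3) ≈ 0.51550, h(2.4) ≈ -0.99616, h(3.5) ≈ 0.65699.
Sum = Δt · [h(-0.9) + h(0.2) + h(1.3) + h(2.4) + h(3.5)].
Sum ≈ -0.44892.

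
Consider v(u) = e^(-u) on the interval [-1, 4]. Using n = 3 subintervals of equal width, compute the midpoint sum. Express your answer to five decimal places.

Δu = (4 − (-1))/3 = 5/3.
Midpoints: -1/6, 1.5, 19/6.
v(-1/6) ≈ 1.18136, v(1.5) ≈ 0.22313, v(19/6) ≈ 0.04214.
Sum = Δu · [v(-1/6) + v(1.5) + v(19/6)].
Sum ≈ 2.41106.

2.41106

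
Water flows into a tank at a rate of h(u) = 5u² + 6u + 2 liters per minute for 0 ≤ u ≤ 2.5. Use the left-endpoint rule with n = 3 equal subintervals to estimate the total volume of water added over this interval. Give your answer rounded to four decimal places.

31.9676

Δu = (2.5 − 0)/3 = 5/6.
Left endpoints: 0, 5/6, 5/3.
h(0) = 2, h(5/6) = 377/36, h(5/3) = 233/9.
Sum = Δu · [h(0) + h(5/6) + h(5/3)].
Sum ≈ 31.9676.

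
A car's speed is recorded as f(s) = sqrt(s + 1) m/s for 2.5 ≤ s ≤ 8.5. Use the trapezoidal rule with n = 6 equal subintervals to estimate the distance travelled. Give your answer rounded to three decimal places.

15.147

Δs = (8.5 − 2.5)/6 = 1.
f(2.5) ≈ 1.871, f(3.5) ≈ 2.121, f(4.5) ≈ 2.345, f(5.5) ≈ 2.550, f(6.5) ≈ 2.739, f(7.5) ≈ 2.915, f(8.5) ≈ 3.082.
T_6 = (Δs/2)·[f(s_0) + 2f(s_1) + ... + 2f(s_{5}) + f(s_6)].
Sum ≈ 15.147.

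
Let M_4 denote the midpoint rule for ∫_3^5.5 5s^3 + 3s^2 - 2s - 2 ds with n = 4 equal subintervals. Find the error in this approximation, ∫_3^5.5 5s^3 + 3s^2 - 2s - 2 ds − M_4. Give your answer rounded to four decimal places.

Exact integral: ∫_3^5.5 f(s) ds = 1155.703125.
M_4 ≈ 1150.270996.
Error ≈ 1155.703125 − 1150.270996 ≈ 5.4321.

5.4321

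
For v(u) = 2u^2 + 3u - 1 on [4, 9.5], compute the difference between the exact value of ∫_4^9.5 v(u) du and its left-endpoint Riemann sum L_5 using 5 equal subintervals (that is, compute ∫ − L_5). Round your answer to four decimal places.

Exact integral: ∫_4^9.5 v(u) du ≈ 634.791667.
L_5 = 546.26.
Error ≈ 634.791667 − 546.26 ≈ 88.5317.

88.5317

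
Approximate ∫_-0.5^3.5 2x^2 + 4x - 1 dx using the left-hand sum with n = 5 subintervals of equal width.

33.52

Δx = (3.5 − (-0.5))/5 = 0.8.
Left endpoints: -0.5, 0.3, 1.1, 1.9, 2.7.
f(-0.5) = -2.5, f(0.3) = 0.38, f(1.1) = 5.82, f(1.9) = 13.82, f(2.7) = 24.38.
Sum = Δx · [f(-0.5) + f(0.3) + f(1.1) + f(1.9) + f(2.7)].
Sum = 33.52.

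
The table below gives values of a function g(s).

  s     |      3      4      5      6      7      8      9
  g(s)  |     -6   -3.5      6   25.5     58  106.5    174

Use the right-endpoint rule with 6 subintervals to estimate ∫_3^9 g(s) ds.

366.5

Δs = 1.
Sum = 1·[(-3.5) + 6 + 25.5 + 58 + 106.5 + 174] = 366.5.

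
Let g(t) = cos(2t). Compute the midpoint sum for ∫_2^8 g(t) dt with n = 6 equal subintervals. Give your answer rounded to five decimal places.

Δt = (8 − 2)/6 = 1.
Midpoints: 2.5, 3.5, 4.5, 5.5, 6.5, 7.5.
g(2.5) ≈ 0.28366, g(3.5) ≈ 0.75390, g(4.5) ≈ -0.91113, g(5.5) ≈ 0.00443, g(6.5) ≈ 0.90745, g(7.5) ≈ -0.75969.
Sum = Δt · [g(2.5) + g(3.5) + g(4.5) + ...].
Sum ≈ 0.27862.

0.27862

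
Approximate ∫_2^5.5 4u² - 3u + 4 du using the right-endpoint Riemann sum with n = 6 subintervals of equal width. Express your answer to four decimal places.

Δu = (5.5 − 2)/6 = 7/12.
Right endpoints: 31/12, 19/6, 3.75, 13/3, 59/12, 5.5.
f(31/12) = 413/18, f(19/6) = 623/18, f(3.75) = 49, f(13/3) = 595/9, f(59/12) = 1547/18, f(5.5) = 108.5.
Sum = Δu · [f(31/12) + f(19/6) + f(3.75) + ...].
Sum ≈ 214.1481.

214.1481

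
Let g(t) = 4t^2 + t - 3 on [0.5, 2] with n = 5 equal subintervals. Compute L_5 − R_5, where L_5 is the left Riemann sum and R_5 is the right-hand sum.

-4.95

L_5 = 5.49.
R_5 = 10.44.
L_5 − R_5 = -4.95.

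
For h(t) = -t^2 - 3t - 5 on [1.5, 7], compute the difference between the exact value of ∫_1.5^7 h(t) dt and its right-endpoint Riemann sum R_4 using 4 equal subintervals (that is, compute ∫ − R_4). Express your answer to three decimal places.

45.217

Exact integral: ∫_1.5^7 h(t) dt ≈ -210.83333.
R_4 = -256.05078125.
Error ≈ -210.83333 − (-256.05078125) ≈ 45.217.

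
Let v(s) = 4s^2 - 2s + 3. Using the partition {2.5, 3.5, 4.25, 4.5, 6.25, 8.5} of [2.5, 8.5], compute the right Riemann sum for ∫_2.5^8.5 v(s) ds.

989.375

Subinterval widths: 1, 0.75, 0.25, 1.75, 2.25.
Right endpoints: 3.5, 4.25, 4.5, 6.25, 8.5.
v(3.5) = 45, v(4.25) = 66.75, v(4.5) = 75, v(6.25) = 146.75, v(8.5) = 275.
Sum = Σ Δs_i · v(s_i).
Sum = 989.375.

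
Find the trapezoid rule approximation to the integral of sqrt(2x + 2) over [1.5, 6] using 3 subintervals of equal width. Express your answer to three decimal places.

13.701

Δx = (6 − 1.5)/3 = 1.5.
f(1.5) ≈ 2.236, f(3) ≈ 2.828, f(4.5) ≈ 3.317, f(6) ≈ 3.742.
T_3 = (Δx/2)·[f(x_0) + 2f(x_1) + 2f(x_2) + f(x_3)].
Sum ≈ 13.701.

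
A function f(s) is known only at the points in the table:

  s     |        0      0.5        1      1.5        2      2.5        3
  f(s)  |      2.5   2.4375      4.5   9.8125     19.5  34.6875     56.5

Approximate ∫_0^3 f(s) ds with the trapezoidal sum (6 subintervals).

50.21875

Δs = 0.5.
T_6 = (0.5/2)·[2.5 + 2·2.4375 + 2·4.5 + 2·9.8125 + 2·19.5 + 2·34.6875 + 56.5] = 50.21875.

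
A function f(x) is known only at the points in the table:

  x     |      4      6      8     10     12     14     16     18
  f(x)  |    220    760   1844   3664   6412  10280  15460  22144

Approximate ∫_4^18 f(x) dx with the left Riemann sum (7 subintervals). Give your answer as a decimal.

77280

Δx = 2.
Sum = 2·[220 + 760 + 1844 + 3664 + 6412 + 10280 + 15460] = 77280.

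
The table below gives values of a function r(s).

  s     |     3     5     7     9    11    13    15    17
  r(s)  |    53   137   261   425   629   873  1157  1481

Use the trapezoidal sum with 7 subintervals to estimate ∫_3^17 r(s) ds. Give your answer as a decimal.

8498

Δs = 2.
T_7 = (2/2)·[53 + 2·137 + 2·261 + 2·425 + 2·629 + 2·873 + 2·1157 + 1481] = 8498.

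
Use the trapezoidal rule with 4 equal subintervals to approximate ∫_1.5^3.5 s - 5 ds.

Δs = (3.5 − 1.5)/4 = 0.5.
f(1.5) = -3.5, f(2) = -3, f(2.5) = -2.5, f(3) = -2, f(3.5) = -1.5.
T_4 = (Δs/2)·[f(s_0) + 2f(s_1) + 2f(s_2) + 2f(s_3) + f(s_4)].
Sum = -5.

-5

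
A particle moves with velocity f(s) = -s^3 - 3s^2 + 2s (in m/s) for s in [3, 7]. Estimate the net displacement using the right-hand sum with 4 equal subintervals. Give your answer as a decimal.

Δs = (7 − 3)/4 = 1.
Right endpoints: 4, 5, 6, 7.
f(4) = -104, f(5) = -190, f(6) = -312, f(7) = -476.
Sum = Δs · [f(4) + f(5) + f(6) + f(7)].
Sum = -1082.

-1082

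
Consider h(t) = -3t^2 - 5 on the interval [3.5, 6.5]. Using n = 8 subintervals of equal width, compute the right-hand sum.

-263.8359375

Δt = (6.5 − 3.5)/8 = 0.375.
Right endpoints: 3.875, 4.25, 4.625, 5, 5.375, 5.75, 6.125, 6.5.
h(3.875) = -50.046875, h(4.25) = -59.1875, h(4.625) = -69.171875, h(5) = -80, h(5.375) = -91.671875, h(5.75) = -104.1875, h(6.125) = -117.546875, h(6.5) = -131.75.
Sum = Δt · [h(3.875) + h(4.25) + h(4.625) + ...].
Sum = -263.8359375.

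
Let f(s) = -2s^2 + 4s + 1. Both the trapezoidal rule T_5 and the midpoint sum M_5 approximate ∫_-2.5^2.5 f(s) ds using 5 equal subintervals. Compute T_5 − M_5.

T_5 = -17.5.
M_5 = -15.
T_5 − M_5 = -2.5.

-2.5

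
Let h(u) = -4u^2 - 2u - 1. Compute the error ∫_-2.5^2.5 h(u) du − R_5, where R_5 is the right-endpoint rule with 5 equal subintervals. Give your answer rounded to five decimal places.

8.33333

Exact integral: ∫_-2.5^2.5 h(u) du ≈ -46.6666667.
R_5 = -55.
Error ≈ -46.6666667 − (-55) ≈ 8.33333.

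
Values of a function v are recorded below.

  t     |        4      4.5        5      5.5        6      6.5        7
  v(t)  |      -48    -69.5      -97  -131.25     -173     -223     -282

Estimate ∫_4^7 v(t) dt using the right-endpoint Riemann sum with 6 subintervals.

Δt = 0.5.
Sum = 0.5·[(-69.5) + (-97) + (-131.25) + (-173) + (-223) + (-282)] = -487.875.

-487.875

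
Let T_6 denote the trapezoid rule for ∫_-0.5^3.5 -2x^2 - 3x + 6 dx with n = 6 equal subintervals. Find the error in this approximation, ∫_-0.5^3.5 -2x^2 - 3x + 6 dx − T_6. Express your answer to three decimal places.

0.593

Exact integral: ∫_-0.5^3.5 f(x) dx ≈ -22.66667.
T_6 ≈ -23.25926.
Error ≈ -22.66667 − (-23.25926) ≈ 0.593.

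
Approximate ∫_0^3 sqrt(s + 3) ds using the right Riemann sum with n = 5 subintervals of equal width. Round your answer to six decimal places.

6.546556

Δs = (3 − 0)/5 = 0.6.
Right endpoints: 0.6, 1.2, 1.8, 2.4, 3.
f(0.6) ≈ 1.897367, f(1.2) ≈ 2.049390, f(1.8) ≈ 2.190890, f(2.4) ≈ 2.323790, f(3) ≈ 2.449490.
Sum = Δs · [f(0.6) + f(1.2) + f(1.8) + f(2.4) + f(3)].
Sum ≈ 6.546556.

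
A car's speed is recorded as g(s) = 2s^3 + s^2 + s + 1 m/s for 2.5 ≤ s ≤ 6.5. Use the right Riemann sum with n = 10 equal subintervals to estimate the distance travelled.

1095.92

Δs = (6.5 − 2.5)/10 = 0.4.
Right endpoints: 2.9, 3.3, 3.7, 4.1, 4.5, 4.9, 5.3, 5.7, 6.1, 6.5.
g(2.9) = 61.088, g(3.3) = 87.064, g(3.7) = 119.696, g(4.1) = 159.752, g(4.5) = 208, g(4.9) = 265.208, g(5.3) = 332.144, g(5.7) = 409.576, g(6.1) = 498.272, g(6.5) = 599.
Sum = Δs · [g(2.9) + g(3.3) + g(3.7) + ...].
Sum = 1095.92.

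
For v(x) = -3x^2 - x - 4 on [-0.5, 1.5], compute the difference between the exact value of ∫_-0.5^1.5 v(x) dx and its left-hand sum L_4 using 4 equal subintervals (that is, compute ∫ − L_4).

-1.75

Exact integral: ∫_-0.5^1.5 v(x) dx = -12.5.
L_4 = -10.75.
Error = -12.5 − (-10.75) = -1.75.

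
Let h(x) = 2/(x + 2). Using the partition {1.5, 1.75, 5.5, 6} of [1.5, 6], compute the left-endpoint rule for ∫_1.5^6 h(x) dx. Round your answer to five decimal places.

2.27619

Subinterval widths: 0.25, 3.75, 0.5.
Left endpoints: 1.5, 1.75, 5.5.
h(1.5) = 4/7, h(1.75) = 8/15, h(5.5) = 4/15.
Sum = Σ Δx_i · h(x_i).
Sum ≈ 2.27619.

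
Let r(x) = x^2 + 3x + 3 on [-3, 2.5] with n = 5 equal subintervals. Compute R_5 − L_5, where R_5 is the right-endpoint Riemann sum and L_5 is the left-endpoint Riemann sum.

R_5 = 35.255.
L_5 = 20.13.
R_5 − L_5 = 15.125.

15.125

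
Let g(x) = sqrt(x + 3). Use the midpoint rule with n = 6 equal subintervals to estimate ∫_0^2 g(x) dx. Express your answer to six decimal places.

3.989759

Δx = (2 − 0)/6 = 1/3.
Midpoints: 1/6, 0.5, 5/6, 7/6, 1.5, 11/6.
g(1/6) ≈ 1.779513, g(0.5) ≈ 1.870829, g(5/6) ≈ 1.957890, g(7/6) ≈ 2.041241, g(1.5) ≈ 2.121320, g(11/6) ≈ 2.198484.
Sum = Δx · [g(1/6) + g(0.5) + g(5/6) + ...].
Sum ≈ 3.989759.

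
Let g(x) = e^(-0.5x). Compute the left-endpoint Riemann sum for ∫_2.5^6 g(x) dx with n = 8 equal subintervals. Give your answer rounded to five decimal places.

Δx = (6 − 2.5)/8 = 0.4375.
Left endpoints: 2.5, 2.9375, 3.375, 3.8125, 4.25, 4.6875, 5.125, 5.5625.
g(2.5) ≈ 0.28650, g(2.9375) ≈ 0.23021, g(3.375) ≈ 0.18498, g(3.8125) ≈ 0.14864, g(4.25) ≈ 0.11943, g(4.6875) ≈ 0.09597, g(5.125) ≈ 0.07711, g(5.5625) ≈ 0.06196.
Sum = Δx · [g(2.5) + g(2.9375) + g(3.375) + ...].
Sum ≈ 0.52710.

0.52710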